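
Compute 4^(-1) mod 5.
Since 5 is prime, by Fermat 4^(-1) ≡ 4^{3} ≡ 4 mod 5. Verify: 4 × 4 = 16 ≡ 1 mod 5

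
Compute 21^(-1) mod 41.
Since 41 is prime, by Fermat 21^(-1) ≡ 21^{39} ≡ 2 mod 41. Verify: 21 × 2 = 42 ≡ 1 mod 41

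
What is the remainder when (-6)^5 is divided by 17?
By repeated squaring mod 17: (-6)^{1}≡11, (-6)^{2}≡2, (-6)^{4}≡4. Then (-6)^{5} = (-6)^{4+1} ≡ 4 × 11 ≡ 10 mod 17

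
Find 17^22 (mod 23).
Using Fermat: 17^{22} ≡ 1 (mod 23). 22 ≡ 0 (mod 22). So 17^{22} ≡ 17^{0} ≡ 1 (mod 23)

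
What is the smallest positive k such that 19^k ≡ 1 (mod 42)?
Powers of 19 mod 42: 19^1≡19, 19^2≡25, 19^3≡13, 19^4≡37, 19^5≡31, 19^6≡1. So the order of 19 is 6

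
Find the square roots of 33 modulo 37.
The square roots of 33 mod 37 are 12 and 25. Verify: 12² = 144 ≡ 33 (mod 37)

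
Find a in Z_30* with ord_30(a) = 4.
7 has order 4 mod 30 since 7^{4} ≡ 1 (mod 30) and no smaller power works.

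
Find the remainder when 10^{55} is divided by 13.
By Fermat: 10^{12} ≡ 1 (mod 13). 55 = 4×12 + 7. So 10^{55} ≡ 10^{7} ≡ 10 (mod 13)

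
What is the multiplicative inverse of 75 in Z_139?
Since 139 is prime, by Fermat 75^(-1) ≡ 75^{137} ≡ 76 mod 139. Verify: 75 × 76 = 5700 ≡ 1 mod 139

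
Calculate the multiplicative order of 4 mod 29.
Powers of 4 mod 29: 4^1≡4, 4^2≡16, 4^3≡6, 4^4≡24, 4^5≡9, 4^6≡7, 4^7≡28, 4^8≡25, 4^9≡13, 4^10≡23, 4^11≡5, 4^12≡20, 4^13≡22, 4^14≡1. ord_29(4) = 14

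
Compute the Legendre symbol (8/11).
(8/11) = 8^{5} mod 11 = -1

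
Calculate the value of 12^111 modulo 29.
Using Fermat: 12^{28} ≡ 1 mod 29. 111 ≡ 27 mod 28. So 12^{111} ≡ 12^{27} ≡ 17 mod 29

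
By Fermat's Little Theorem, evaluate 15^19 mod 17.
By Fermat: 15^{16} ≡ 1 (mod 17). So 15^{19} = 15^{16} · 15^{3} ≡ 15^{3} ≡ 9 (mod 17)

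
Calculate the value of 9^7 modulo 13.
By repeated squaring mod 13: 9^{1}≡9, 9^{2}≡3, 9^{4}≡9. Then 9^{7} = 9^{4+2+1} ≡ 9 × 3 × 9 ≡ 9 mod 13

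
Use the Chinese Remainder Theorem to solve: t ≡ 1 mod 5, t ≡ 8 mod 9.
M = 5 × 9 = 45. M₁ = 9, y₁ ≡ 4 mod 5. M₂ = 5, y₂ ≡ 2 mod 9. t = 1×9×4 + 8×5×2 ≡ 26 mod 45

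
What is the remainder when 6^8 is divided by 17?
By repeated squaring (mod 17): 6^{1}≡6, 6^{2}≡2, 6^{4}≡4, 6^{8}≡16. So 6^{8} ≡ 16 (mod 17)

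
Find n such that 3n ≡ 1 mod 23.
Since 23 is prime, by Fermat 3^(-1) ≡ 3^{21} ≡ 8 mod 23. Verify: 3 × 8 = 24 ≡ 1 mod 23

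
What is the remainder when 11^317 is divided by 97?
Using Fermat: 11^{96} ≡ 1 (mod 97). 317 ≡ 29 (mod 96). So 11^{317} ≡ 11^{29} ≡ 66 (mod 97)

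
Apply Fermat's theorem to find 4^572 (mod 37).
By Fermat: 4^{36} ≡ 1 (mod 37). 572 ≡ 32 (mod 36). So 4^{572} ≡ 4^{32} ≡ 12 (mod 37)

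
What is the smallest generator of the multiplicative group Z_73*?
g = 5. Powers: [5, 25, 52, 41, 59, 3, 15, 2, ...] generates all 72 non-zero residues.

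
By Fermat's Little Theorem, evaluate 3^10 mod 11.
By Fermat's Little Theorem, 3^{10} ≡ 1 mod 11 since 11 is prime and gcd(3, 11) = 1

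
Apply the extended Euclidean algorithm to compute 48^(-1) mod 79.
Extended GCD: 48(28) + 79(-17) = 1. So 48^(-1) ≡ 28 (mod 79). Verify: 48 × 28 = 1344 ≡ 1 (mod 79)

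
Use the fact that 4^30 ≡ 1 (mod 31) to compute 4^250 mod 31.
By Fermat: 4^{30} ≡ 1 (mod 31). 250 ≡ 10 (mod 30). So 4^{250} ≡ 4^{10} ≡ 1 (mod 31)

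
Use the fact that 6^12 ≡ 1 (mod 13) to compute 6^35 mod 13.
By Fermat: 6^{12} ≡ 1 (mod 13). 35 = 2×12 + 11. So 6^{35} ≡ 6^{11} ≡ 11 (mod 13)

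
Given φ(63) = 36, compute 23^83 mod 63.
By Euler: 23^{36} ≡ 1 (mod 63) since gcd(23, 63) = 1. 83 = 2×36 + 11. So 23^{83} ≡ 23^{11} ≡ 11 (mod 63)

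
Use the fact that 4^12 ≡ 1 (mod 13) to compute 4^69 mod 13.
By Fermat: 4^{12} ≡ 1 (mod 13). 69 = 5×12 + 9. So 4^{69} ≡ 4^{9} ≡ 12 (mod 13)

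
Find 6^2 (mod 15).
6^{2} = 36 ≡ 6 (mod 15)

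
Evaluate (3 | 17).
(3/17) = 3^{8} mod 17 = -1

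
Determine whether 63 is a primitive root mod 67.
ord_67(63) divides 66. For each prime q|66: 63^{33}≡66, 63^{22}≡29, 63^{6}≡9, none ≡ 1. So 63 has order 66 and is a primitive root mod 67.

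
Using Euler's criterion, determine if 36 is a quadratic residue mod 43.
By Euler's criterion: 36^{21} ≡ 1 mod 43. Since this equals 1, 36 is a QR.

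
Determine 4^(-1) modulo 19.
Since 19 is prime, by Fermat 4^(-1) ≡ 4^{17} ≡ 5 (mod 19). Verify: 4 × 5 = 20 ≡ 1 (mod 19)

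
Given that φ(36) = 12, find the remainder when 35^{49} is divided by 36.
By Euler: 35^{12} ≡ 1 (mod 36) since gcd(35, 36) = 1. 49 = 4×12 + 1. So 35^{49} ≡ 35^{1} ≡ 35 (mod 36)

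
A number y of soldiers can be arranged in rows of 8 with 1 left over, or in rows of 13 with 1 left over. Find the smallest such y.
M = 8 × 13 = 104. M₁ = 13, y₁ ≡ 5 (mod 8). M₂ = 8, y₂ ≡ 5 (mod 13). y = 1×13×5 + 1×8×5 ≡ 1 (mod 104)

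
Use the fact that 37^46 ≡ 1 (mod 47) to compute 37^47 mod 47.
By Fermat: 37^{46} ≡ 1 (mod 47). So 37^{47} = 37^{46} · 37^{1} ≡ 37^{1} ≡ 37 (mod 47)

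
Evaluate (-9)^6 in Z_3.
By repeated squaring mod 3: (-9)^{1}≡0, (-9)^{2}≡0, (-9)^{4}≡0. Then (-9)^{6} = (-9)^{4+2} ≡ 0 × 0 ≡ 0 mod 3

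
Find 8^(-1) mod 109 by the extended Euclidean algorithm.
Extended GCD: 8(41) + 109(-3) = 1. So 8^(-1) ≡ 41 mod 109. Verify: 8 × 41 = 328 ≡ 1 mod 109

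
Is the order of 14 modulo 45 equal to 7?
Powers of 14 mod 45: 14^1≡14, 14^2≡16, 14^3≡44, 14^4≡31, 14^5≡29, 14^6≡1. Already 14^6≡1, so the order is 6 < 7. No, the actual order is 6.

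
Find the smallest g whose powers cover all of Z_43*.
g = 3. For each prime q|42: 3^{21}≡42, 3^{14}≡36, 3^{6}≡41, none ≡ 1, so ord_43(3) = 42 and 3 is a primitive root.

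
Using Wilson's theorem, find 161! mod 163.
(162)! = (161)! × (162) ≡ -1 (mod 163). So (161)! ≡ -1 × (162)^(-1) ≡ (-1)×(-1) = 1 (mod 163)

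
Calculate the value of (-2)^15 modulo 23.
By repeated squaring (mod 23): (-2)^{1}≡21, (-2)^{2}≡4, (-2)^{4}≡16, (-2)^{8}≡3. Then (-2)^{15} = (-2)^{8+4+2+1} ≡ 3 × 16 × 4 × 21 ≡ 7 (mod 23)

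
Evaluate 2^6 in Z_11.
By repeated squaring (mod 11): 2^{1}≡2, 2^{2}≡4, 2^{4}≡5. Then 2^{6} = 2^{4+2} ≡ 5 × 4 ≡ 9 (mod 11)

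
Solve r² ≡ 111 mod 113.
The square roots of 111 mod 113 are 87 and 26. Verify: 87² = 7569 ≡ 111 mod 113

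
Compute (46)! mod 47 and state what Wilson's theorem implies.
(46)! mod 47 = 46. Since this equals -1 mod 47, Wilson confirms 47 is prime.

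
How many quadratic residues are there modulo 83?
The squaring map on Z_83* is 2-to-1, so there are (82)/2 = 41 QRs.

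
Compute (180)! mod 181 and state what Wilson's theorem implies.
(180)! mod 181 = 180. Since this equals -1 mod 181, Wilson confirms 181 is prime.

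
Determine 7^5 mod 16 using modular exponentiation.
By repeated squaring mod 16: 7^{1}≡7, 7^{2}≡1, 7^{4}≡1. Then 7^{5} = 7^{4+1} ≡ 1 × 7 ≡ 7 mod 16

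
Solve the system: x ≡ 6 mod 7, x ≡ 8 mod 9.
M = 7 × 9 = 63. M₁ = 9, y₁ ≡ 4 mod 7. M₂ = 7, y₂ ≡ 4 mod 9. x = 6×9×4 + 8×7×4 ≡ 62 mod 63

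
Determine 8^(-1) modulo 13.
Since 13 is prime, by Fermat 8^(-1) ≡ 8^{11} ≡ 5 (mod 13). Verify: 8 × 5 = 40 ≡ 1 (mod 13)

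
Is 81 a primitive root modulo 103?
81^{17} ≡ 1 mod 103 and 17 < 102, so ord_103(81) = 17 ≠ 102 and 81 is not a primitive root.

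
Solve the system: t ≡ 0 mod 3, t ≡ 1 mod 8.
M = 3 × 8 = 24. M₁ = 8, y₁ ≡ 2 mod 3. M₂ = 3, y₂ ≡ 3 mod 8. t = 0×8×2 + 1×3×3 ≡ 9 mod 24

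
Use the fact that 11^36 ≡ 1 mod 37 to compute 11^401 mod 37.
By Fermat: 11^{36} ≡ 1 mod 37. 401 ≡ 5 mod 36. So 11^{401} ≡ 11^{5} ≡ 27 mod 37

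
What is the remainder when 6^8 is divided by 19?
By repeated squaring mod 19: 6^{1}≡6, 6^{2}≡17, 6^{4}≡4, 6^{8}≡16. So 6^{8} ≡ 16 mod 19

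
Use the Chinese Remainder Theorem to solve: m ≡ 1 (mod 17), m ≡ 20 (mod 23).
M = 17 × 23 = 391. M₁ = 23, y₁ ≡ 3 (mod 17). M₂ = 17, y₂ ≡ 19 (mod 23). m = 1×23×3 + 20×17×19 ≡ 273 (mod 391)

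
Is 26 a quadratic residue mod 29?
By Euler's criterion: 26^{14} ≡ 28 mod 29. Since this equals -1 (≡ 28), 26 is not a QR.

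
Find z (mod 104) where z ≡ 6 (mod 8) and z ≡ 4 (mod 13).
M = 8 × 13 = 104. M₁ = 13, y₁ ≡ 5 (mod 8). M₂ = 8, y₂ ≡ 5 (mod 13). z = 6×13×5 + 4×8×5 ≡ 30 (mod 104)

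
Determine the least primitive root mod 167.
g = 5. For each prime q|166: 5^{83}≡166, 5^{2}≡25, none ≡ 1, so ord_167(5) = 166 and 5 is a primitive root.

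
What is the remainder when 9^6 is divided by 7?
Using Fermat: 9^{6} ≡ 1 mod 7. 6 ≡ 0 mod 6. So 9^{6} ≡ 9^{0} ≡ 1 mod 7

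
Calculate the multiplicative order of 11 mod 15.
Powers of 11 mod 15: 11^1≡11, 11^2≡1. So the order of 11 is 2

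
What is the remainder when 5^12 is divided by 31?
By repeated squaring mod 31: 5^{1}≡5, 5^{2}≡25, 5^{4}≡5, 5^{8}≡25. Then 5^{12} = 5^{8+4} ≡ 25 × 5 ≡ 1 mod 31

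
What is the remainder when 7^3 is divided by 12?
7^{3} = 343 ≡ 7 mod 12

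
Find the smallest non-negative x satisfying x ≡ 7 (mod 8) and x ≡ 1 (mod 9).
M = 8 × 9 = 72. M₁ = 9, y₁ ≡ 1 (mod 8). M₂ = 8, y₂ ≡ 8 (mod 9). x = 7×9×1 + 1×8×8 ≡ 55 (mod 72)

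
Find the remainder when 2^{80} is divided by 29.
By Fermat: 2^{28} ≡ 1 (mod 29). 80 = 2×28 + 24. So 2^{80} ≡ 2^{24} ≡ 20 (mod 29)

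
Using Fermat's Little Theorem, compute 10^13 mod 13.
By Fermat: 10^{12} ≡ 1 (mod 13). So 10^{13} = 10^{12} · 10^{1} ≡ 10^{1} ≡ 10 (mod 13)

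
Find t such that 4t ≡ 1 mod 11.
Since 11 is prime, by Fermat 4^(-1) ≡ 4^{9} ≡ 3 mod 11. Verify: 4 × 3 = 12 ≡ 1 mod 11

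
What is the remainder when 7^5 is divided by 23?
By repeated squaring mod 23: 7^{1}≡7, 7^{2}≡3, 7^{4}≡9. Then 7^{5} = 7^{4+1} ≡ 9 × 7 ≡ 17 mod 23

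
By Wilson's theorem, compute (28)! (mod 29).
By Wilson's theorem, (28)! ≡ -1 ≡ 28 (mod 29)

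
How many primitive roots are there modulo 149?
There are φ(149-1) = φ(148) = 72 primitive roots modulo 149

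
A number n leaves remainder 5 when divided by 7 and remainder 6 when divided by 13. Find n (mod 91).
M = 7 × 13 = 91. M₁ = 13, y₁ ≡ 6 (mod 7). M₂ = 7, y₂ ≡ 2 (mod 13). n = 5×13×6 + 6×7×2 ≡ 19 (mod 91)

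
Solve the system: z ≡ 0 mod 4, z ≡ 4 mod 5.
M = 4 × 5 = 20. M₁ = 5, y₁ ≡ 1 mod 4. M₂ = 4, y₂ ≡ 4 mod 5. z = 0×5×1 + 4×4×4 ≡ 4 mod 20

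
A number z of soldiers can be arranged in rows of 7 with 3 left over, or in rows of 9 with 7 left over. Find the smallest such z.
M = 7 × 9 = 63. M₁ = 9, y₁ ≡ 4 (mod 7). M₂ = 7, y₂ ≡ 4 (mod 9). z = 3×9×4 + 7×7×4 ≡ 52 (mod 63)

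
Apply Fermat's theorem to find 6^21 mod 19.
By Fermat: 6^{18} ≡ 1 mod 19. So 6^{21} = 6^{18} · 6^{3} ≡ 6^{3} ≡ 7 mod 19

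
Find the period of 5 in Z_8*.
Powers of 5 mod 8: 5^1≡5, 5^2≡1. Order = 2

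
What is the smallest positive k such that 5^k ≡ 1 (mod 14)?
Powers of 5 mod 14: 5^1≡5, 5^2≡11, 5^3≡13, 5^4≡9, 5^5≡3, 5^6≡1. ord_14(5) = 6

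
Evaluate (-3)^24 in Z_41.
By repeated squaring (mod 41): (-3)^{1}≡38, (-3)^{2}≡9, (-3)^{4}≡40, (-3)^{8}≡1, (-3)^{16}≡1. Then (-3)^{24} = (-3)^{16+8} ≡ 1 × 1 ≡ 1 (mod 41)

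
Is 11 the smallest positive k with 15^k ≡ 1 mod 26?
Powers of 15 mod 26: 15^1≡15, 15^2≡17, 15^3≡21, 15^4≡3, 15^5≡19, 15^6≡25, 15^7≡11, 15^8≡9, 15^9≡5, 15^10≡23, 15^11≡7, 15^12≡1. 15^11≡7≢1, so ord ≠ 11. No, the actual order is 12.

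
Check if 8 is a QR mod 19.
By Euler's criterion: 8^{9} ≡ 18 (mod 19). Since this equals -1 (≡ 18), 8 is not a QR.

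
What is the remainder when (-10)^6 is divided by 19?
By repeated squaring mod 19: (-10)^{1}≡9, (-10)^{2}≡5, (-10)^{4}≡6. Then (-10)^{6} = (-10)^{4+2} ≡ 6 × 5 ≡ 11 mod 19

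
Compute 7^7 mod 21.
By repeated squaring mod 21: 7^{1}≡7, 7^{2}≡7, 7^{4}≡7. Then 7^{7} = 7^{4+2+1} ≡ 7 × 7 × 7 ≡ 7 mod 21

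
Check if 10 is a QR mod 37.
By Euler's criterion: 10^{18} ≡ 1 (mod 37). Since this equals 1, 10 is a QR.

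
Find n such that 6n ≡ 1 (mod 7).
Since 7 is prime, by Fermat 6^(-1) ≡ 6^{5} ≡ 6 (mod 7). Verify: 6 × 6 = 36 ≡ 1 (mod 7)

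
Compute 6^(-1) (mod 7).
Since 7 is prime, by Fermat 6^(-1) ≡ 6^{5} ≡ 6 (mod 7). Verify: 6 × 6 = 36 ≡ 1 (mod 7)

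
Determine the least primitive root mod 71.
g = 7. For each prime q|70: 7^{35}≡70, 7^{14}≡54, 7^{10}≡45, none ≡ 1, so ord_71(7) = 70 and 7 is a primitive root.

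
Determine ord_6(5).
Powers of 5 mod 6: 5^1≡5, 5^2≡1. So the order of 5 is 2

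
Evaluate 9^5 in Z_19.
By repeated squaring mod 19: 9^{1}≡9, 9^{2}≡5, 9^{4}≡6. Then 9^{5} = 9^{4+1} ≡ 6 × 9 ≡ 16 mod 19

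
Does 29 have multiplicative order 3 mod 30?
Powers of 29 mod 30: 29^1≡29, 29^2≡1. Already 29^2≡1, so the order is 2 < 3. No, the actual order is 2.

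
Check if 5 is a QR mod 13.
By Euler's criterion: 5^{6} ≡ 12 mod 13. Since this equals -1 (≡ 12), 5 is not a QR.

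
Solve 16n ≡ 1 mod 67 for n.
Since 67 is prime, by Fermat 16^(-1) ≡ 16^{65} ≡ 21 mod 67. Verify: 16 × 21 = 336 ≡ 1 mod 67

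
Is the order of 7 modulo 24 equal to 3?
Powers of 7 mod 24: 7^1≡7, 7^2≡1. Already 7^2≡1, so the order is 2 < 3. No, the actual order is 2.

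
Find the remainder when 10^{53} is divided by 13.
By Fermat: 10^{12} ≡ 1 (mod 13). 53 = 4×12 + 5. So 10^{53} ≡ 10^{5} ≡ 4 (mod 13)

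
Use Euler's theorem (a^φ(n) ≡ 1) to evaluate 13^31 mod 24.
By Euler: 13^{8} ≡ 1 (mod 24) since gcd(13, 24) = 1. 31 = 3×8 + 7. So 13^{31} ≡ 13^{7} ≡ 13 (mod 24)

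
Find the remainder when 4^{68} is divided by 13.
By Fermat: 4^{12} ≡ 1 (mod 13). 68 = 5×12 + 8. So 4^{68} ≡ 4^{8} ≡ 3 (mod 13)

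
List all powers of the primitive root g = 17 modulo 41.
17^1, 17^2, ..., 17^{40} mod 41: [17, 2, 34, 4, 27, 8, 13, 16, 26, 32, 11, 23, 22, 5, 3, 10, 6, 20, 12, 40, 24, 39, 7, 37, 14, 33, 28, 25, 15, 9, 30, 18, 19, 36, 38, 31, 35, 21, 29, 1]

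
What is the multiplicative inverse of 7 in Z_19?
Since 19 is prime, by Fermat 7^(-1) ≡ 7^{17} ≡ 11 mod 19. Verify: 7 × 11 = 77 ≡ 1 mod 19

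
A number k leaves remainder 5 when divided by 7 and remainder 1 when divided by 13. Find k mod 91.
M = 7 × 13 = 91. M₁ = 13, y₁ ≡ 6 mod 7. M₂ = 7, y₂ ≡ 2 mod 13. k = 5×13×6 + 1×7×2 ≡ 40 mod 91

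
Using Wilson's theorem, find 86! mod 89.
(88)! = (86)! × (87) × (88) ≡ -1 mod 89. So (86)! ≡ -1 × [(88)(87)]^(-1) ≡ 44 mod 89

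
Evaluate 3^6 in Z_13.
By repeated squaring mod 13: 3^{1}≡3, 3^{2}≡9, 3^{4}≡3. Then 3^{6} = 3^{4+2} ≡ 3 × 9 ≡ 1 mod 13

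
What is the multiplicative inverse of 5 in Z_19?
Since 19 is prime, by Fermat 5^(-1) ≡ 5^{17} ≡ 4 mod 19. Verify: 5 × 4 = 20 ≡ 1 mod 19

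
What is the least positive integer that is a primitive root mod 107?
g = 2. Powers: [2, 4, 8, 16, 32, 64, ...] generates all 106 non-zero residues.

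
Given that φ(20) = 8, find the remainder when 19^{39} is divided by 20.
By Euler: 19^{8} ≡ 1 mod 20 since gcd(19, 20) = 1. 39 = 4×8 + 7. So 19^{39} ≡ 19^{7} ≡ 19 mod 20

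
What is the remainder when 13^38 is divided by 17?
Using Fermat: 13^{16} ≡ 1 (mod 17). 38 ≡ 6 (mod 16). So 13^{38} ≡ 13^{6} ≡ 16 (mod 17)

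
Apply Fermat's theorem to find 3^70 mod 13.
By Fermat: 3^{12} ≡ 1 mod 13. 70 = 5×12 + 10. So 3^{70} ≡ 3^{10} ≡ 3 mod 13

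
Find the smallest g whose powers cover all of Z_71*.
g = 7. For each prime q|70: 7^{35}≡70, 7^{14}≡54, 7^{10}≡45, none ≡ 1, so ord_71(7) = 70 and 7 is a primitive root.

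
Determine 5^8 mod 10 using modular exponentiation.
By repeated squaring mod 10: 5^{1}≡5, 5^{2}≡5, 5^{4}≡5, 5^{8}≡5. So 5^{8} ≡ 5 mod 10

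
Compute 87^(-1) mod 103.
Since 103 is prime, by Fermat 87^(-1) ≡ 87^{101} ≡ 45 mod 103. Verify: 87 × 45 = 3915 ≡ 1 mod 103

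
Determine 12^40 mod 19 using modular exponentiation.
Using Fermat: 12^{18} ≡ 1 mod 19. 40 ≡ 4 mod 18. So 12^{40} ≡ 12^{4} ≡ 7 mod 19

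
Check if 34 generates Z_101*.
ord_101(34) divides 100. For each prime q|100: 34^{50}≡100, 34^{20}≡95, none ≡ 1. So 34 has order 100 and is a primitive root mod 101.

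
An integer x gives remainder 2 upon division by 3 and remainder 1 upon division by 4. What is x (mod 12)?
M = 3 × 4 = 12. M₁ = 4, y₁ ≡ 1 (mod 3). M₂ = 3, y₂ ≡ 3 (mod 4). x = 2×4×1 + 1×3×3 ≡ 5 (mod 12)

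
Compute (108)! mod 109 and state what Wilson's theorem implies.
(108)! mod 109 = 108. Since this equals -1 (mod 109), Wilson confirms 109 is prime.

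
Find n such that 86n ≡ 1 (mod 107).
Since 107 is prime, by Fermat 86^(-1) ≡ 86^{105} ≡ 56 (mod 107). Verify: 86 × 56 = 4816 ≡ 1 (mod 107)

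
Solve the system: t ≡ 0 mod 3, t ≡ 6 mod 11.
M = 3 × 11 = 33. M₁ = 11, y₁ ≡ 2 mod 3. M₂ = 3, y₂ ≡ 4 mod 11. t = 0×11×2 + 6×3×4 ≡ 6 mod 33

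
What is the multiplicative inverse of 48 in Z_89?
Since 89 is prime, by Fermat 48^(-1) ≡ 48^{87} ≡ 13 mod 89. Verify: 48 × 13 = 624 ≡ 1 mod 89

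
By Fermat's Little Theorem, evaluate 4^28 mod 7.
By Fermat: 4^{6} ≡ 1 mod 7. 28 = 4×6 + 4. So 4^{28} ≡ 4^{4} ≡ 4 mod 7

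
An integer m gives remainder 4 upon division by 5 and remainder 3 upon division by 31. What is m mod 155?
M = 5 × 31 = 155. M₁ = 31, y₁ ≡ 1 mod 5. M₂ = 5, y₂ ≡ 25 mod 31. m = 4×31×1 + 3×5×25 ≡ 34 mod 155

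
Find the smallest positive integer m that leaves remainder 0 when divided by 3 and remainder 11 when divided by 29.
M = 3 × 29 = 87. M₁ = 29, y₁ ≡ 2 mod 3. M₂ = 3, y₂ ≡ 10 mod 29. m = 0×29×2 + 11×3×10 ≡ 69 mod 87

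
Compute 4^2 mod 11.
4^{2} = 16 ≡ 5 mod 11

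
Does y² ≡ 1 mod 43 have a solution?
By Euler's criterion: 1^{21} ≡ 1 mod 43. Since this equals 1, 1 is a QR.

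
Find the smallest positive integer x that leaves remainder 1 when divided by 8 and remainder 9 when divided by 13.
M = 8 × 13 = 104. M₁ = 13, y₁ ≡ 5 mod 8. M₂ = 8, y₂ ≡ 5 mod 13. x = 1×13×5 + 9×8×5 ≡ 9 mod 104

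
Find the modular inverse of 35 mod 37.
Since 37 is prime, by Fermat 35^(-1) ≡ 35^{35} ≡ 18 (mod 37). Verify: 35 × 18 = 630 ≡ 1 (mod 37)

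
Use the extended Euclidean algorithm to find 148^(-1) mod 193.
Extended GCD: 148(30) + 193(-23) = 1. So 148^(-1) ≡ 30 mod 193. Verify: 148 × 30 = 4440 ≡ 1 mod 193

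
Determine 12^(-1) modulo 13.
Since 13 is prime, by Fermat 12^(-1) ≡ 12^{11} ≡ 12 mod 13. Verify: 12 × 12 = 144 ≡ 1 mod 13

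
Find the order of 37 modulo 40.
Powers of 37 mod 40: 37^1≡37, 37^2≡9, 37^3≡13, 37^4≡1. ord_40(37) = 4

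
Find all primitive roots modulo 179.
There are φ(178) = 88 primitive roots mod 179: {2, 6, 7, 8, 10, 11, 18, 21, 23, 24, 26, 28, 30, 32, 33, 34, 35, 37, 38, 40, 41, 44, 50, 53, 54, 55, 58, 62, 63, 69, 71, 72, 73, 78, 79, 84, 86, 90, 91, 92, 94, 96, 97, 98, 99, 102, 103, 104, 105, 109, 111, 112, 113, 114, 115, 118, 119, 120, 122, 123, 127, 128, 130, 131, 132, 133, 134, 136, 137, 140, 143, 148, 150, 152, 154, 157, 159, 160, 162, 163, 164, 165, 166, 167, 170, 174, 175, 176}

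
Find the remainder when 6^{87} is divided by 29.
By Fermat: 6^{28} ≡ 1 mod 29. 87 = 3×28 + 3. So 6^{87} ≡ 6^{3} ≡ 13 mod 29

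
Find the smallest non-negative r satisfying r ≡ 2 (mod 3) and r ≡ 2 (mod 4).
M = 3 × 4 = 12. M₁ = 4, y₁ ≡ 1 (mod 3). M₂ = 3, y₂ ≡ 3 (mod 4). r = 2×4×1 + 2×3×3 ≡ 2 (mod 12)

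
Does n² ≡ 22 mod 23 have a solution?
By Euler's criterion: 22^{11} ≡ 22 mod 23. Since this equals -1 (≡ 22), 22 is not a QR.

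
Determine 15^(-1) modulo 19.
Since 19 is prime, by Fermat 15^(-1) ≡ 15^{17} ≡ 14 mod 19. Verify: 15 × 14 = 210 ≡ 1 mod 19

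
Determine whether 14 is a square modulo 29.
By Euler's criterion: 14^{14} ≡ 28 (mod 29). Since this equals -1 (≡ 28), 14 is not a QR.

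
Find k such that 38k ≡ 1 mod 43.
Since 43 is prime, by Fermat 38^(-1) ≡ 38^{41} ≡ 17 mod 43. Verify: 38 × 17 = 646 ≡ 1 mod 43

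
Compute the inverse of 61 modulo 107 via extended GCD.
Extended GCD: 61(-7) + 107(4) = 1. So 61^(-1) ≡ -7 ≡ 100 mod 107. Verify: 61 × 100 = 6100 ≡ 1 mod 107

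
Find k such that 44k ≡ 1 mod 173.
Since 173 is prime, by Fermat 44^(-1) ≡ 44^{171} ≡ 59 mod 173. Verify: 44 × 59 = 2596 ≡ 1 mod 173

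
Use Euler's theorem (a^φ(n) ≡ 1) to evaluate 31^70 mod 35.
By Euler: 31^{24} ≡ 1 (mod 35) since gcd(31, 35) = 1. 70 = 2×24 + 22. So 31^{70} ≡ 31^{22} ≡ 11 (mod 35)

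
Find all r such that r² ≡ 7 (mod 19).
The square roots of 7 mod 19 are 11 and 8. Verify: 11² = 121 ≡ 7 (mod 19)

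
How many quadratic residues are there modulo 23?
The squaring map on Z_23* is 2-to-1, so there are (22)/2 = 11 QRs.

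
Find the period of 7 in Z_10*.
Powers of 7 mod 10: 7^1≡7, 7^2≡9, 7^3≡3, 7^4≡1. Order = 4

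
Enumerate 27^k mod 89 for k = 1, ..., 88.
27^1, 27^2, ..., 27^{88} mod 89: [27, 17, 14, 22, 60, 18, 41, 39, 74, 40, 12, 57, 26, 79, 86, 8, 38, 47, 23, 87, 35, 55, 61, 45, 58, 53, 7, 11, 30, 9, 65, 64, 37, 20, 6, 73, 13, 84, 43, 4, 19, 68, 56, 88, 62, 72, 75, 67, 29, 71, 48, 50, 15, 49, 77, 32, 63, 10, 3, 81, 51, 42, 66, 2, 54, 34, 28, 44, 31, 36, 82, 78, 59, 80, 24, 25, 52, 69, 83, 16, 76, 5, 46, 85, 70, 21, 33, 1]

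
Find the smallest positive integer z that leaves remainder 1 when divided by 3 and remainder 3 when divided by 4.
M = 3 × 4 = 12. M₁ = 4, y₁ ≡ 1 mod 3. M₂ = 3, y₂ ≡ 3 mod 4. z = 1×4×1 + 3×3×3 ≡ 7 mod 12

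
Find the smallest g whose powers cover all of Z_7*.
g = 3. Powers: [3, 2, 6, 4, 5, 1] generates all 6 non-zero residues.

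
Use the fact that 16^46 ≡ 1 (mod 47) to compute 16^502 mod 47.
By Fermat: 16^{46} ≡ 1 (mod 47). 502 ≡ 42 (mod 46). So 16^{502} ≡ 16^{42} ≡ 34 (mod 47)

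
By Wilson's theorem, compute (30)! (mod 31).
By Wilson's theorem, (30)! ≡ -1 ≡ 30 (mod 31)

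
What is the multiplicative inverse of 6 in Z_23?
Since 23 is prime, by Fermat 6^(-1) ≡ 6^{21} ≡ 4 mod 23. Verify: 6 × 4 = 24 ≡ 1 mod 23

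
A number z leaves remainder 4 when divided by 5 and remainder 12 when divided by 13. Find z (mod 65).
M = 5 × 13 = 65. M₁ = 13, y₁ ≡ 2 (mod 5). M₂ = 5, y₂ ≡ 8 (mod 13). z = 4×13×2 + 12×5×8 ≡ 64 (mod 65)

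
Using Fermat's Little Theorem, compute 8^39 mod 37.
By Fermat: 8^{36} ≡ 1 mod 37. So 8^{39} = 8^{36} · 8^{3} ≡ 8^{3} ≡ 31 mod 37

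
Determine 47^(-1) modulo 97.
Since 97 is prime, by Fermat 47^(-1) ≡ 47^{95} ≡ 64 (mod 97). Verify: 47 × 64 = 3008 ≡ 1 (mod 97)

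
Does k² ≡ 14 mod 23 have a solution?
By Euler's criterion: 14^{11} ≡ 22 mod 23. Since this equals -1 (≡ 22), 14 is not a QR.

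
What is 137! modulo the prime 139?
(138)! = (137)! × (138) ≡ -1 (mod 139). So (137)! ≡ -1 × (138)^(-1) ≡ (-1)×(-1) = 1 (mod 139)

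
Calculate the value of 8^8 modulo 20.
By repeated squaring (mod 20): 8^{1}≡8, 8^{2}≡4, 8^{4}≡16, 8^{8}≡16. So 8^{8} ≡ 16 (mod 20)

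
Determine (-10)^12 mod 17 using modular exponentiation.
By repeated squaring (mod 17): (-10)^{1}≡7, (-10)^{2}≡15, (-10)^{4}≡4, (-10)^{8}≡16. Then (-10)^{12} = (-10)^{8+4} ≡ 16 × 4 ≡ 13 (mod 17)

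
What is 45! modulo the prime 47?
(46)! = (45)! × (46) ≡ -1 mod 47. So (45)! ≡ -1 × (46)^(-1) ≡ (-1)×(-1) = 1 mod 47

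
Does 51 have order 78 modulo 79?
51^{39} ≡ 1 mod 79 and 39 < 78, so ord_79(51) = 39 ≠ 78 and 51 is not a primitive root.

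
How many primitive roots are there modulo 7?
There are φ(7-1) = φ(6) = 2 primitive roots modulo 7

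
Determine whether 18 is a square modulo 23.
By Euler's criterion: 18^{11} ≡ 1 mod 23. Since this equals 1, 18 is a QR.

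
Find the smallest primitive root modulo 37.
g = 2. For each prime q|36: 2^{18}≡36, 2^{12}≡26, none ≡ 1, so ord_37(2) = 36 and 2 is a primitive root.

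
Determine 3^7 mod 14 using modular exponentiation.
By repeated squaring mod 14: 3^{1}≡3, 3^{2}≡9, 3^{4}≡11. Then 3^{7} = 3^{4+2+1} ≡ 11 × 9 × 3 ≡ 3 mod 14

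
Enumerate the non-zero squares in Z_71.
QRs mod 71: {1, 2, 3, 4, 5, 6, 8, 9, 10, 12, 15, 16, 18, 19, 20, 24, 25, 27, 29, 30, 32, 36, 37, 38, 40, 43, 45, 48, 49, 50, 54, 57, 58, 60, 64}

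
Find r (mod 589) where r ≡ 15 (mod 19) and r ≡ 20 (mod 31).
M = 19 × 31 = 589. M₁ = 31, y₁ ≡ 8 (mod 19). M₂ = 19, y₂ ≡ 18 (mod 31). r = 15×31×8 + 20×19×18 ≡ 547 (mod 589)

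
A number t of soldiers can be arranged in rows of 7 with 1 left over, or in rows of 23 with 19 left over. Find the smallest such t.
M = 7 × 23 = 161. M₁ = 23, y₁ ≡ 4 mod 7. M₂ = 7, y₂ ≡ 10 mod 23. t = 1×23×4 + 19×7×10 ≡ 134 mod 161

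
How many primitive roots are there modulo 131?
Number of primitive roots mod 131 = φ(p-1) = φ(130) = 48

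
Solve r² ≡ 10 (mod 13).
The square roots of 10 mod 13 are 7 and 6. Verify: 7² = 49 ≡ 10 (mod 13)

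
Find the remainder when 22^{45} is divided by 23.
By Fermat: 22^{22} ≡ 1 mod 23. 45 = 2×22 + 1. So 22^{45} ≡ 22^{1} ≡ 22 mod 23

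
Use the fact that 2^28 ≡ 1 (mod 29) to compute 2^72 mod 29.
By Fermat: 2^{28} ≡ 1 (mod 29). 72 = 2×28 + 16. So 2^{72} ≡ 2^{16} ≡ 25 (mod 29)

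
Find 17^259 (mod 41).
Using Fermat: 17^{40} ≡ 1 (mod 41). 259 ≡ 19 (mod 40). So 17^{259} ≡ 17^{19} ≡ 12 (mod 41)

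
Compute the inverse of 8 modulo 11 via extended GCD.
Extended GCD: 8(-4) + 11(3) = 1. So 8^(-1) ≡ -4 ≡ 7 mod 11. Verify: 8 × 7 = 56 ≡ 1 mod 11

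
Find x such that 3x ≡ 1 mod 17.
Since 17 is prime, by Fermat 3^(-1) ≡ 3^{15} ≡ 6 mod 17. Verify: 3 × 6 = 18 ≡ 1 mod 17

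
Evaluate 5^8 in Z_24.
By repeated squaring mod 24: 5^{1}≡5, 5^{2}≡1, 5^{4}≡1, 5^{8}≡1. So 5^{8} ≡ 1 mod 24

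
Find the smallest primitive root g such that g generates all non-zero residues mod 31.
g = 3. Powers: [3, 9, 27, 19, 26, 16, 17, 20, ...] generates all 30 non-zero residues.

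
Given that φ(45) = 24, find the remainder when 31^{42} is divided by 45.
By Euler: 31^{24} ≡ 1 mod 45 since gcd(31, 45) = 1. 42 = 1×24 + 18. So 31^{42} ≡ 31^{18} ≡ 1 mod 45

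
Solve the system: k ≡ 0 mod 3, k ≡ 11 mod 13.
M = 3 × 13 = 39. M₁ = 13, y₁ ≡ 1 mod 3. M₂ = 3, y₂ ≡ 9 mod 13. k = 0×13×1 + 11×3×9 ≡ 24 mod 39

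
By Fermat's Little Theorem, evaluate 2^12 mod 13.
By Fermat's Little Theorem, 2^{12} ≡ 1 (mod 13) since 13 is prime and gcd(2, 13) = 1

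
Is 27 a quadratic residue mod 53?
By Euler's criterion: 27^{26} ≡ 52 mod 53. Since this equals -1 (≡ 52), 27 is not a QR.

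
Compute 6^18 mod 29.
By repeated squaring mod 29: 6^{1}≡6, 6^{2}≡7, 6^{4}≡20, 6^{8}≡23, 6^{16}≡7. Then 6^{18} = 6^{16+2} ≡ 7 × 7 ≡ 20 mod 29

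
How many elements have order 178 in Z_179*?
There are φ(179-1) = φ(178) = 88 primitive roots modulo 179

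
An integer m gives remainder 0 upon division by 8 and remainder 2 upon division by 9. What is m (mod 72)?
M = 8 × 9 = 72. M₁ = 9, y₁ ≡ 1 (mod 8). M₂ = 8, y₂ ≡ 8 (mod 9). m = 0×9×1 + 2×8×8 ≡ 56 (mod 72)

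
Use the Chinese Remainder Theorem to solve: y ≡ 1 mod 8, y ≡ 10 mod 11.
M = 8 × 11 = 88. M₁ = 11, y₁ ≡ 3 mod 8. M₂ = 8, y₂ ≡ 7 mod 11. y = 1×11×3 + 10×8×7 ≡ 65 mod 88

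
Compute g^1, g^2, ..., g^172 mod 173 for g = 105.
105^1, 105^2, ..., 105^{172} mod 173: [105, 126, 82, 133, 125, 150, 7, 43, 17, 55, 66, 10, 12, 49, 128, 119, 39, 116, 70, 84, 170, 31, 141, 100, 120, 144, 69, 152, 44, 122, 8, 148, 143, 137, 26, 135, 162, 56, 171, 136, 94, 9, 80, 96, 46, 159, 87, 139, 63, 41, 153, 149, 75, 90, 108, 95, 114, 33, 5, 6, 111, 64, 146, 106, 58, 35, 42, 85, 102, 157, 50, 60, 72, 121, 76, 22, 61, 4, 74, 158, 155, 13, 154, 81, 28, 172, 68, 47, 91, 40, 48, 23, 166, 130, 156, 118, 107, 163, 161, 124, 45, 54, 134, 57, 103, 89, 3, 142, 32, 73, 53, 29, 104, 21, 129, 51, 165, 25, 30, 36, 147, 38, 11, 117, 2, 37, 79, 164, 93, 77, 127, 14, 86, 34, 110, 132, 20, 24, 98, 83, 65, 78, 59, 140, 168, 167, 62, 109, 27, 67, 115, 138, 131, 88, 71, 16, 123, 113, 101, 52, 97, 151, 112, 169, 99, 15, 18, 160, 19, 92, 145, 1]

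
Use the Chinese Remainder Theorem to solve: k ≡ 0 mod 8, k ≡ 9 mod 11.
M = 8 × 11 = 88. M₁ = 11, y₁ ≡ 3 mod 8. M₂ = 8, y₂ ≡ 7 mod 11. k = 0×11×3 + 9×8×7 ≡ 64 mod 88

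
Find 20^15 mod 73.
By repeated squaring mod 73: 20^{1}≡20, 20^{2}≡35, 20^{4}≡57, 20^{8}≡37. Then 20^{15} = 20^{8+4+2+1} ≡ 37 × 57 × 35 × 20 ≡ 21 mod 73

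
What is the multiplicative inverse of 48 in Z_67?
Since 67 is prime, by Fermat 48^(-1) ≡ 48^{65} ≡ 7 mod 67. Verify: 48 × 7 = 336 ≡ 1 mod 67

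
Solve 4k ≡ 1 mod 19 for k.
Since 19 is prime, by Fermat 4^(-1) ≡ 4^{17} ≡ 5 mod 19. Verify: 4 × 5 = 20 ≡ 1 mod 19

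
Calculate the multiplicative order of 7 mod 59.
Powers of 7 mod 59: 7^1≡7, 7^2≡49, 7^3≡48, 7^4≡41, 7^5≡51, 7^6≡3, 7^7≡21, 7^8≡29, 7^9≡26, 7^10≡5, 7^11≡35, 7^12≡9, 7^13≡4, 7^14≡28, 7^15≡19, 7^16≡15, 7^17≡46, 7^18≡27, 7^19≡12, 7^20≡25, 7^21≡57, 7^22≡45, 7^23≡20, 7^24≡22, 7^25≡36, 7^26≡16, 7^27≡53, 7^28≡17, 7^29≡1. ord_59(7) = 29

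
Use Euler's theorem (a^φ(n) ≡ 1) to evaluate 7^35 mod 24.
By Euler: 7^{8} ≡ 1 mod 24 since gcd(7, 24) = 1. 35 = 4×8 + 3. So 7^{35} ≡ 7^{3} ≡ 7 mod 24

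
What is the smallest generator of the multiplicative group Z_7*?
g = 3. Powers: [3, 2, 6, 4, 5, 1] generates all 6 non-zero residues.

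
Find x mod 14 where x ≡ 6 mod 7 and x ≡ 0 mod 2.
M = 7 × 2 = 14. M₁ = 2, y₁ ≡ 4 mod 7. M₂ = 7, y₂ ≡ 1 mod 2. x = 6×2×4 + 0×7×1 ≡ 6 mod 14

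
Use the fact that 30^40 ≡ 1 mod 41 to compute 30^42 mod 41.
By Fermat: 30^{40} ≡ 1 mod 41. So 30^{42} = 30^{40} · 30^{2} ≡ 30^{2} ≡ 39 mod 41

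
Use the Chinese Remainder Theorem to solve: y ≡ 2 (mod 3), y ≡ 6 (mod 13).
M = 3 × 13 = 39. M₁ = 13, y₁ ≡ 1 (mod 3). M₂ = 3, y₂ ≡ 9 (mod 13). y = 2×13×1 + 6×3×9 ≡ 32 (mod 39)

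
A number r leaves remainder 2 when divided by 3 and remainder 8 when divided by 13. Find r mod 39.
M = 3 × 13 = 39. M₁ = 13, y₁ ≡ 1 mod 3. M₂ = 3, y₂ ≡ 9 mod 13. r = 2×13×1 + 8×3×9 ≡ 8 mod 39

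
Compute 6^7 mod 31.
By repeated squaring mod 31: 6^{1}≡6, 6^{2}≡5, 6^{4}≡25. Then 6^{7} = 6^{4+2+1} ≡ 25 × 5 × 6 ≡ 6 mod 31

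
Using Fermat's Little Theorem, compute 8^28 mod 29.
By Fermat's Little Theorem, 8^{28} ≡ 1 (mod 29) since 29 is prime and gcd(8, 29) = 1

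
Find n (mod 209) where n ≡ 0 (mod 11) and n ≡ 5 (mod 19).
M = 11 × 19 = 209. M₁ = 19, y₁ ≡ 7 (mod 11). M₂ = 11, y₂ ≡ 7 (mod 19). n = 0×19×7 + 5×11×7 ≡ 176 (mod 209)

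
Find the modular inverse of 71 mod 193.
Since 193 is prime, by Fermat 71^(-1) ≡ 71^{191} ≡ 87 mod 193. Verify: 71 × 87 = 6177 ≡ 1 mod 193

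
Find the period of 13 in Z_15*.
Powers of 13 mod 15: 13^1≡13, 13^2≡4, 13^3≡7, 13^4≡1. So the order of 13 is 4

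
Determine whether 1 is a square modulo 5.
By Euler's criterion: 1^{2} ≡ 1 mod 5. Since this equals 1, 1 is a QR.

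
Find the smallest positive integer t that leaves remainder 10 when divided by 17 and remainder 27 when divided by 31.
M = 17 × 31 = 527. M₁ = 31, y₁ ≡ 11 mod 17. M₂ = 17, y₂ ≡ 11 mod 31. t = 10×31×11 + 27×17×11 ≡ 27 mod 527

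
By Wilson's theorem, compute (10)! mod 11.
By Wilson's theorem, (10)! ≡ -1 ≡ 10 mod 11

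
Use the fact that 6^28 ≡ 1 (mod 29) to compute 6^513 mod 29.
By Fermat: 6^{28} ≡ 1 (mod 29). 513 ≡ 9 (mod 28). So 6^{513} ≡ 6^{9} ≡ 22 (mod 29)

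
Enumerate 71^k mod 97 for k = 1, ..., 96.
71^1, 71^2, ..., 71^{96} mod 97: [71, 94, 78, 9, 57, 70, 23, 81, 28, 48, 13, 50, 58, 44, 20, 62, 37, 8, 83, 73, 42, 72, 68, 75, 87, 66, 30, 93, 7, 12, 76, 61, 63, 11, 5, 64, 82, 2, 45, 91, 59, 18, 17, 43, 46, 65, 56, 96, 26, 3, 19, 88, 40, 27, 74, 16, 69, 49, 84, 47, 39, 53, 77, 35, 60, 89, 14, 24, 55, 25, 29, 22, 10, 31, 67, 4, 90, 85, 21, 36, 34, 86, 92, 33, 15, 95, 52, 6, 38, 79, 80, 54, 51, 32, 41, 1]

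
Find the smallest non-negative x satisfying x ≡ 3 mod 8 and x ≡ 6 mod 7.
M = 8 × 7 = 56. M₁ = 7, y₁ ≡ 7 mod 8. M₂ = 8, y₂ ≡ 1 mod 7. x = 3×7×7 + 6×8×1 ≡ 27 mod 56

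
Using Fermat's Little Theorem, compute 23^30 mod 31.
By Fermat's Little Theorem, 23^{30} ≡ 1 (mod 31) since 31 is prime and gcd(23, 31) = 1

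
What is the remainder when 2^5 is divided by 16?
By repeated squaring mod 16: 2^{1}≡2, 2^{2}≡4, 2^{4}≡0. Then 2^{5} = 2^{4+1} ≡ 0 × 2 ≡ 0 mod 16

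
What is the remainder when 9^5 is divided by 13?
By repeated squaring (mod 13): 9^{1}≡9, 9^{2}≡3, 9^{4}≡9. Then 9^{5} = 9^{4+1} ≡ 9 × 9 ≡ 3 (mod 13)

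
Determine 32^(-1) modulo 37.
Since 37 is prime, by Fermat 32^(-1) ≡ 32^{35} ≡ 22 (mod 37). Verify: 32 × 22 = 704 ≡ 1 (mod 37)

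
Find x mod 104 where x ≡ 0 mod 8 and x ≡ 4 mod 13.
M = 8 × 13 = 104. M₁ = 13, y₁ ≡ 5 mod 8. M₂ = 8, y₂ ≡ 5 mod 13. x = 0×13×5 + 4×8×5 ≡ 56 mod 104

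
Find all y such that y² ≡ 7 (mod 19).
The square roots of 7 mod 19 are 11 and 8. Verify: 11² = 121 ≡ 7 (mod 19)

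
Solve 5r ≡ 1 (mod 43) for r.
Since 43 is prime, by Fermat 5^(-1) ≡ 5^{41} ≡ 26 (mod 43). Verify: 5 × 26 = 130 ≡ 1 (mod 43)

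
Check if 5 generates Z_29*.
5^{14} ≡ 1 (mod 29) and 14 < 28, so ord_29(5) = 14 ≠ 28 and 5 is not a primitive root.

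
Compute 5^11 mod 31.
By repeated squaring mod 31: 5^{1}≡5, 5^{2}≡25, 5^{4}≡5, 5^{8}≡25. Then 5^{11} = 5^{8+2+1} ≡ 25 × 25 × 5 ≡ 25 mod 31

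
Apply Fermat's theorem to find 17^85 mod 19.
By Fermat: 17^{18} ≡ 1 mod 19. 85 = 4×18 + 13. So 17^{85} ≡ 17^{13} ≡ 16 mod 19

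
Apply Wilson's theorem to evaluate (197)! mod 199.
(198)! = (197)! × (198) ≡ -1 (mod 199). So (197)! ≡ -1 × (198)^(-1) ≡ (-1)×(-1) = 1 (mod 199)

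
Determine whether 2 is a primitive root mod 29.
ord_29(2) divides 28. For each prime q|28: 2^{14}≡28, 2^{4}≡16, none ≡ 1. So 2 has order 28 and is a primitive root mod 29.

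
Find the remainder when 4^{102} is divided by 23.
By Fermat: 4^{22} ≡ 1 (mod 23). 102 = 4×22 + 14. So 4^{102} ≡ 4^{14} ≡ 18 (mod 23)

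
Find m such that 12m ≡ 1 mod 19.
Since 19 is prime, by Fermat 12^(-1) ≡ 12^{17} ≡ 8 mod 19. Verify: 12 × 8 = 96 ≡ 1 mod 19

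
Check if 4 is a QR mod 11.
By Euler's criterion: 4^{5} ≡ 1 mod 11. Since this equals 1, 4 is a QR.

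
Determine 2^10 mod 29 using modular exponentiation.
By repeated squaring mod 29: 2^{1}≡2, 2^{2}≡4, 2^{4}≡16, 2^{8}≡24. Then 2^{10} = 2^{8+2} ≡ 24 × 4 ≡ 9 mod 29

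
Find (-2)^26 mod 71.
By repeated squaring mod 71: (-2)^{1}≡69, (-2)^{2}≡4, (-2)^{4}≡16, (-2)^{8}≡43, (-2)^{16}≡3. Then (-2)^{26} = (-2)^{16+8+2} ≡ 3 × 43 × 4 ≡ 19 mod 71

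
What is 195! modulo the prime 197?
(196)! = (195)! × (196) ≡ -1 mod 197. So (195)! ≡ -1 × (196)^(-1) ≡ (-1)×(-1) = 1 mod 197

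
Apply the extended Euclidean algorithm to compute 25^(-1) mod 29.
Extended GCD: 25(7) + 29(-6) = 1. So 25^(-1) ≡ 7 mod 29. Verify: 25 × 7 = 175 ≡ 1 mod 29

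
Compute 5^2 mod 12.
5^{2} = 25 ≡ 1 mod 12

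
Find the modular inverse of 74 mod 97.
Since 97 is prime, by Fermat 74^(-1) ≡ 74^{95} ≡ 59 mod 97. Verify: 74 × 59 = 4366 ≡ 1 mod 97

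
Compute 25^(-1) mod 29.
Since 29 is prime, by Fermat 25^(-1) ≡ 25^{27} ≡ 7 mod 29. Verify: 25 × 7 = 175 ≡ 1 mod 29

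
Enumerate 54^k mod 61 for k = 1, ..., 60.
54^1, 54^2, ..., 54^{60} mod 61: [54, 49, 23, 22, 29, 41, 18, 57, 28, 48, 30, 34, 6, 19, 50, 16, 10, 52, 2, 47, 37, 46, 44, 58, 21, 36, 53, 56, 35, 60, 7, 12, 38, 39, 32, 20, 43, 4, 33, 13, 31, 27, 55, 42, 11, 45, 51, 9, 59, 14, 24, 15, 17, 3, 40, 25, 8, 5, 26, 1]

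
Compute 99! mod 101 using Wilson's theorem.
(100)! = (99)! × (100) ≡ -1 mod 101. So (99)! ≡ -1 × (100)^(-1) ≡ (-1)×(-1) = 1 mod 101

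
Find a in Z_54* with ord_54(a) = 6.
17 has order 6 mod 54 since 17^{6} ≡ 1 mod 54 and no smaller power works.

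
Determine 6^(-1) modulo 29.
Since 29 is prime, by Fermat 6^(-1) ≡ 6^{27} ≡ 5 mod 29. Verify: 6 × 5 = 30 ≡ 1 mod 29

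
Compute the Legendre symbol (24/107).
(24/107) = 24^{53} mod 107 = -1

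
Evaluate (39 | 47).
(39/47) = 39^{23} mod 47 = -1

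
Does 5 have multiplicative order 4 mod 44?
Powers of 5 mod 44: 5^1≡5, 5^2≡25, 5^3≡37, 5^4≡9, 5^5≡1. 5^4≡9≢1, so ord ≠ 4. No, the actual order is 5.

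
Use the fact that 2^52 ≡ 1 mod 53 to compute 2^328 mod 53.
By Fermat: 2^{52} ≡ 1 mod 53. 328 ≡ 16 mod 52. So 2^{328} ≡ 2^{16} ≡ 28 mod 53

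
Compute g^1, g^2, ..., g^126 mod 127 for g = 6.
6^1, 6^2, ..., 6^{126} mod 127: [6, 36, 89, 26, 29, 47, 28, 41, 119, 79, 93, 50, 46, 22, 5, 30, 53, 64, 3, 18, 108, 13, 78, 87, 14, 84, 123, 103, 110, 25, 23, 11, 66, 15, 90, 32, 65, 9, 54, 70, 39, 107, 7, 42, 125, 115, 55, 76, 75, 69, 33, 71, 45, 16, 96, 68, 27, 35, 83, 117, 67, 21, 126, 121, 91, 38, 101, 98, 80, 99, 86, 8, 48, 34, 77, 81, 105, 122, 97, 74, 63, 124, 109, 19, 114, 49, 40, 113, 43, 4, 24, 17, 102, 104, 116, 61, 112, 37, 95, 62, 118, 73, 57, 88, 20, 120, 85, 2, 12, 72, 51, 52, 58, 94, 56, 82, 111, 31, 59, 100, 92, 44, 10, 60, 106, 1]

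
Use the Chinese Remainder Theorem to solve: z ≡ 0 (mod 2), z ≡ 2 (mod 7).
M = 2 × 7 = 14. M₁ = 7, y₁ ≡ 1 (mod 2). M₂ = 2, y₂ ≡ 4 (mod 7). z = 0×7×1 + 2×2×4 ≡ 2 (mod 14)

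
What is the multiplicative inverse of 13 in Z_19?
Since 19 is prime, by Fermat 13^(-1) ≡ 13^{17} ≡ 3 (mod 19). Verify: 13 × 3 = 39 ≡ 1 (mod 19)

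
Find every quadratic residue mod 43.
Squares in Z_43*: {1, 4, 6, 9, 10, 11, 13, 14, 15, 16, 17, 21, 23, 24, 25, 31, 35, 36, 38, 40, 41}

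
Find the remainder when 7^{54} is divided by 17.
By Fermat: 7^{16} ≡ 1 mod 17. 54 = 3×16 + 6. So 7^{54} ≡ 7^{6} ≡ 9 mod 17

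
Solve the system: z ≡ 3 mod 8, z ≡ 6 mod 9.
M = 8 × 9 = 72. M₁ = 9, y₁ ≡ 1 mod 8. M₂ = 8, y₂ ≡ 8 mod 9. z = 3×9×1 + 6×8×8 ≡ 51 mod 72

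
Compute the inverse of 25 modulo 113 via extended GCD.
Extended GCD: 25(-9) + 113(2) = 1. So 25^(-1) ≡ -9 ≡ 104 mod 113. Verify: 25 × 104 = 2600 ≡ 1 mod 113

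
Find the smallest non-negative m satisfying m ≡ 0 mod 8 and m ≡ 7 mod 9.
M = 8 × 9 = 72. M₁ = 9, y₁ ≡ 1 mod 8. M₂ = 8, y₂ ≡ 8 mod 9. m = 0×9×1 + 7×8×8 ≡ 16 mod 72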